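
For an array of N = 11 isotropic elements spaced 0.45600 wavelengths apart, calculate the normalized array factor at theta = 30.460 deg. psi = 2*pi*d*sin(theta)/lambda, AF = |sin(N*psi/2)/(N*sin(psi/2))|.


psi = 2*pi*0.45600*sin(30.460 deg) = 1.452441 rad
AF = |sin(11*1.452441/2) / (11*sin(1.452441/2))| = 0.1357

0.1357


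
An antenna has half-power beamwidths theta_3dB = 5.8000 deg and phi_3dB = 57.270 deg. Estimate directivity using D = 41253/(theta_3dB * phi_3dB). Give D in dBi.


D_linear = 41253 / (5.8000 * 57.270) = 124.1939
D_dBi = 10 * log10(124.1939) = 20.94 dBi

20.94 dBi


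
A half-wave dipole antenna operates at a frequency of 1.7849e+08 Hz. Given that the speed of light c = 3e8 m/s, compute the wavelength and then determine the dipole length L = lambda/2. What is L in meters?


lambda = c / f = 3.0000e+08 / 1.7849e+08 = 1.680766 m
L = lambda / 2 = 1.680766 / 2 = 0.8404 m

0.8404 m


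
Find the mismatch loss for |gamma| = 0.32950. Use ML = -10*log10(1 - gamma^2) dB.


ML = -10 * log10(1 - 0.32950^2) = -10 * log10(0.89142975) = 0.4991 dB

0.4991 dB


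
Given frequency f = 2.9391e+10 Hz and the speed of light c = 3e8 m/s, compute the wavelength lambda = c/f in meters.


lambda = c / f = 3.0000e+08 / 2.9391e+10 = 0.01021 m

0.01021 m


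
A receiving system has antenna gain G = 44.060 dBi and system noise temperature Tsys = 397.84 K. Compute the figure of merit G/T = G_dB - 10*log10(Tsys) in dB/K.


G/T = 44.060 - 10*log10(397.84) = 44.060 - 25.99708 = 18.06 dB/K

18.06 dB/K


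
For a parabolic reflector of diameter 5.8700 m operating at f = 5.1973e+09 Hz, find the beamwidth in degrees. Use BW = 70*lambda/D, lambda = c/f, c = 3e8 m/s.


lambda = c / f = 3.0000e+08 / 5.1973e+09 = 0.05772228 m
BW = 70 * 0.05772228 / 5.8700 = 0.6883 deg

0.6883 deg


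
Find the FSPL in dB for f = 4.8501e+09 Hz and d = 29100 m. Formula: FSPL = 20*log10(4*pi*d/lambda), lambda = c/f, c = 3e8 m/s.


lambda = c / f = 3.0000e+08 / 4.8501e+09 = 0.06185439 m
FSPL = 20 * log10(4*pi*29100/0.06185439) = 135.4 dB

135.4 dB


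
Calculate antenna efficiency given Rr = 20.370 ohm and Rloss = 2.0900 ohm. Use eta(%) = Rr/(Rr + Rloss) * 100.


eta = 20.370 / (20.370 + 2.0900) * 100 = 90.69%

90.69%


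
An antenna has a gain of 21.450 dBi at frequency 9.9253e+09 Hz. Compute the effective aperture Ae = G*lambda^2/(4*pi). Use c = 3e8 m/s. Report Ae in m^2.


lambda = c / f = 3.0000e+08 / 9.9253e+09 = 0.03022579 m
G_linear = 10^(21.450/10) = 139.6368
Ae = G_linear * lambda^2 / (4*pi) = 139.6368 * 0.03022579^2 / (4*pi) = 0.01015 m^2

0.01015 m^2


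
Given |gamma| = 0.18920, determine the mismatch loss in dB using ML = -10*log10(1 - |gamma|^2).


ML = -10 * log10(1 - 0.18920^2) = -10 * log10(0.96420336) = 0.1583 dB

0.1583 dB


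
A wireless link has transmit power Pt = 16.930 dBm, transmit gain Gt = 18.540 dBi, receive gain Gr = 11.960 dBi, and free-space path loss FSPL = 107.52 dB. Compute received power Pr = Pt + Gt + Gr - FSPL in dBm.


Pr = 16.930 + 18.540 + 11.960 - 107.52 = -60.09 dBm

-60.09 dBm


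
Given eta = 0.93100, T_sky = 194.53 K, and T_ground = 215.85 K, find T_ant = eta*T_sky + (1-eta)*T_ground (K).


T_ant = 0.93100 * 194.53 + (1 - 0.93100) * 215.85 = 196.0 K

196.0 K


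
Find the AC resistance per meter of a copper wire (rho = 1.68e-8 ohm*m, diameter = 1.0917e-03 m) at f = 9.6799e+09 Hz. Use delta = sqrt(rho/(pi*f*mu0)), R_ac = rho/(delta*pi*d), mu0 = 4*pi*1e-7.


delta = sqrt(1.68e-8 / (pi * 9.6799e+09 * 4*pi*1e-7)) = 6.630394e-07 m
R_ac = 1.68e-8 / (6.630394e-07 * pi * 1.0917e-03) = 7.388 ohm/m

7.388 ohm/m


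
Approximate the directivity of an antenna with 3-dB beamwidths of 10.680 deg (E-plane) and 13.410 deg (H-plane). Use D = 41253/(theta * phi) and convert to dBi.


D_linear = 41253 / (10.680 * 13.410) = 288.0418
D_dBi = 10 * log10(288.0418) = 24.59 dBi

24.59 dBi


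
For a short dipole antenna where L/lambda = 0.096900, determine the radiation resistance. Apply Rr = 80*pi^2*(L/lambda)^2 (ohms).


Rr = 80 * pi^2 * (0.096900)^2 = 80 * 9.869604 * 9.389610e-03 = 7.414 ohm

7.414 ohm


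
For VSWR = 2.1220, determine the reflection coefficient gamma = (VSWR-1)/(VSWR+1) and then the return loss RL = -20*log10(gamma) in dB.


gamma = (2.1220 - 1) / (2.1220 + 1) = 0.3593850
RL = -20 * log10(0.3593850) = 8.889 dB

8.889 dB


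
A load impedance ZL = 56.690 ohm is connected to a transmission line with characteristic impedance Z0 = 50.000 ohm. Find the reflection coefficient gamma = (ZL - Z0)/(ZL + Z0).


gamma = (56.690 - 50.000) / (56.690 + 50.000) = 0.06271

0.06271


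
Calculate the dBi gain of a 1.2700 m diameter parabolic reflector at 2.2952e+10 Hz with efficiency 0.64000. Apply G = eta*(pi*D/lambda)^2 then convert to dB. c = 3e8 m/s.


lambda = c / f = 3.0000e+08 / 2.2952e+10 = 0.01307076 m
G_linear = 0.64000 * (pi * 1.2700 / 0.01307076)^2 = 59632.84
G_dBi = 10 * log10(59632.84) = 47.75 dBi

47.75 dBi


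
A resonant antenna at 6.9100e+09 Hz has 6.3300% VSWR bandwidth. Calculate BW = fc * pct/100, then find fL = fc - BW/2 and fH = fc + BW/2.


BW = 6.9100e+09 * 6.3300/100 = 4.374030e+08 Hz
fL = 6.9100e+09 - 4.374030e+08/2 = 6.691e+09 Hz
fH = 6.9100e+09 + 4.374030e+08/2 = 7.129e+09 Hz

BW=4.374e+08 Hz, fL=6.691e+09 Hz, fH=7.129e+09 Hz


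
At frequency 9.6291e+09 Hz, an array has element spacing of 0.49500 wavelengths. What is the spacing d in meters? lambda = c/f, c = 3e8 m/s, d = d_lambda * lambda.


lambda = c / f = 3.0000e+08 / 9.6291e+09 = 0.03115556 m
d = 0.49500 * 0.03115556 = 0.01542 m

0.01542 m


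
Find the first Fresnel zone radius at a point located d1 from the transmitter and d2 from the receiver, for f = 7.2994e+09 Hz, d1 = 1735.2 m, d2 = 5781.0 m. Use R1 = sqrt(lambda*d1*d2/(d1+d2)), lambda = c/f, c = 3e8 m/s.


lambda = c / f = 3.0000e+08 / 7.2994e+09 = 0.04109927 m
R1 = sqrt(0.04109927 * 1735.2 * 5781.0 / (1735.2 + 5781.0)) = 7.406 m

7.406 m


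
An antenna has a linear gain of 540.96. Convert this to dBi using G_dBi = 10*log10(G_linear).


G_dBi = 10 * log10(540.96) = 27.33 dBi

27.33 dBi


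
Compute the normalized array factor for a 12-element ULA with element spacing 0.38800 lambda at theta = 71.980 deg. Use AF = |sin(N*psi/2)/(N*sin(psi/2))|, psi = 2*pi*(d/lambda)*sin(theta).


psi = 2*pi*0.38800*sin(71.980 deg) = 2.318295 rad
AF = |sin(12*2.318295/2) / (12*sin(2.318295/2))| = 0.08859

0.08859


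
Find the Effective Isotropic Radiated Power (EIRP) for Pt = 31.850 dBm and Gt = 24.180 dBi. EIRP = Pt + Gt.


EIRP = Pt + Gt = 31.850 + 24.180 = 56.03 dBm

56.03 dBm


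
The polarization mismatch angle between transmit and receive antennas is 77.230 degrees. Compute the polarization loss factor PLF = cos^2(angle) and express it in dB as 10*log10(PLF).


PLF_linear = cos^2(77.230 deg) = 0.04885774
PLF_dB = 10 * log10(0.04885774) = -13.11 dB

-13.11 dB


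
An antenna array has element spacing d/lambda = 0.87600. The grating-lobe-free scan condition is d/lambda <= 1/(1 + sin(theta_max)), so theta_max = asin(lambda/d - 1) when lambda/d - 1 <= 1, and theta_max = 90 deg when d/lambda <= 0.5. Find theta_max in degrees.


lambda/d - 1 = 1/0.87600 - 1 = 0.1415525
theta_max = asin(0.1415525) = 8.138 deg

8.138 deg


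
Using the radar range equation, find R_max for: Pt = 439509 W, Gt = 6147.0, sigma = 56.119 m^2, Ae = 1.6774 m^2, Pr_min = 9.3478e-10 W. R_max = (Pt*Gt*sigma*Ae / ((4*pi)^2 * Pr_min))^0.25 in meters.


R^4 = 439509*6147.0*56.119*1.6774 / ((4*pi)^2 * 9.3478e-10) = 1.722854e+18
R_max = 1.722854e+18^0.25 = 36229 m

36229 m


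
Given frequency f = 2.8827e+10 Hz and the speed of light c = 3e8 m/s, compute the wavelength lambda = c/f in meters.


lambda = c / f = 3.0000e+08 / 2.8827e+10 = 0.01041 m

0.01041 m


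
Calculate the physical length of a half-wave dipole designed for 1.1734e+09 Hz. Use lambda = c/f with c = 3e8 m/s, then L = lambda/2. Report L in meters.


lambda = c / f = 3.0000e+08 / 1.1734e+09 = 0.2556673 m
L = lambda / 2 = 0.2556673 / 2 = 0.1278 m

0.1278 m


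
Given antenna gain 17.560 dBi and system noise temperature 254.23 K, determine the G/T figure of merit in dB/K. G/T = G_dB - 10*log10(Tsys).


G/T = 17.560 - 10*log10(254.23) = 17.560 - 24.05227 = -6.492 dB/K

-6.492 dB/K


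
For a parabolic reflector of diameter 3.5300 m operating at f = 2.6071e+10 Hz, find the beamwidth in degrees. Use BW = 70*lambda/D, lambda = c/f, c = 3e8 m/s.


lambda = c / f = 3.0000e+08 / 2.6071e+10 = 0.01150704 m
BW = 70 * 0.01150704 / 3.5300 = 0.2282 deg

0.2282 deg


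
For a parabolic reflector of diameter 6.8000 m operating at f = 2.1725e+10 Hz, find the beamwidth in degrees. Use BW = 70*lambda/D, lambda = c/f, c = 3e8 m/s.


lambda = c / f = 3.0000e+08 / 2.1725e+10 = 0.01380898 m
BW = 70 * 0.01380898 / 6.8000 = 0.1422 deg

0.1422 deg


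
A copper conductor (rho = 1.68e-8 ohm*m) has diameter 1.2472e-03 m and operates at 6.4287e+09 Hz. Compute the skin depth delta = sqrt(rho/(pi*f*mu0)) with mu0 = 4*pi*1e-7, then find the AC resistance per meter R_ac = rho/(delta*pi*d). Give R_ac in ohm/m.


delta = sqrt(1.68e-8 / (pi * 6.4287e+09 * 4*pi*1e-7)) = 8.136042e-07 m
R_ac = 1.68e-8 / (8.136042e-07 * pi * 1.2472e-03) = 5.270 ohm/m

5.270 ohm/m


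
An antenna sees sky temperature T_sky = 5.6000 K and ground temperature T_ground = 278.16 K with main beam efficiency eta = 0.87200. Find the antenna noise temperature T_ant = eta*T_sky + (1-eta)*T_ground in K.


T_ant = 0.87200 * 5.6000 + (1 - 0.87200) * 278.16 = 40.49 K

40.49 K


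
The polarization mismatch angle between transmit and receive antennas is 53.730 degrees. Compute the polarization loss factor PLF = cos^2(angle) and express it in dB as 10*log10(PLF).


PLF_linear = cos^2(53.730 deg) = 0.3499800
PLF_dB = 10 * log10(0.3499800) = -4.560 dB

-4.560 dB


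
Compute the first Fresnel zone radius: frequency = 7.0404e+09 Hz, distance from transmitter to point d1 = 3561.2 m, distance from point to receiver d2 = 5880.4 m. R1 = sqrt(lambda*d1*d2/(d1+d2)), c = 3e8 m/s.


lambda = c / f = 3.0000e+08 / 7.0404e+09 = 0.04261122 m
R1 = sqrt(0.04261122 * 3561.2 * 5880.4 / (3561.2 + 5880.4)) = 9.722 m

9.722 m


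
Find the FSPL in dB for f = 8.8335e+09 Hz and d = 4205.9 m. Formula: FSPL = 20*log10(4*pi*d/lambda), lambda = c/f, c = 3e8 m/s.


lambda = c / f = 3.0000e+08 / 8.8335e+09 = 0.03396162 m
FSPL = 20 * log10(4*pi*4205.9/0.03396162) = 123.8 dB

123.8 dB


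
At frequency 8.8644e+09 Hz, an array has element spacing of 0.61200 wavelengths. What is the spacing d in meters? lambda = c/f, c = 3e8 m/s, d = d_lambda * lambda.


lambda = c / f = 3.0000e+08 / 8.8644e+09 = 0.03384324 m
d = 0.61200 * 0.03384324 = 0.02071 m

0.02071 m


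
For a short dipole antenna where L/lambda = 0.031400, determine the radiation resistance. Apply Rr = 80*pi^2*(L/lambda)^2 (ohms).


Rr = 80 * pi^2 * (0.031400)^2 = 80 * 9.869604 * 9.859600e-04 = 0.7785 ohm

0.7785 ohm


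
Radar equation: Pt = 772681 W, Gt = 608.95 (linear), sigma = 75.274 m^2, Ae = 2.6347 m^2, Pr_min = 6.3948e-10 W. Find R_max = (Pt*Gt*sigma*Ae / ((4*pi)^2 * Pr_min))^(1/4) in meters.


R^4 = 772681*608.95*75.274*2.6347 / ((4*pi)^2 * 6.3948e-10) = 9.240838e+17
R_max = 9.240838e+17^0.25 = 31005 m

31005 m


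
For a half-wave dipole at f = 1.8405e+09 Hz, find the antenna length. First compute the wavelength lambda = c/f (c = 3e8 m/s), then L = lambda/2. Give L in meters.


lambda = c / f = 3.0000e+08 / 1.8405e+09 = 0.1629992 m
L = lambda / 2 = 0.1629992 / 2 = 0.08150 m

0.08150 m


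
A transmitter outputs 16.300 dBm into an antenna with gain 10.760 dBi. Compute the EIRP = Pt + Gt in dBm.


EIRP = Pt + Gt = 16.300 + 10.760 = 27.06 dBm

27.06 dBm


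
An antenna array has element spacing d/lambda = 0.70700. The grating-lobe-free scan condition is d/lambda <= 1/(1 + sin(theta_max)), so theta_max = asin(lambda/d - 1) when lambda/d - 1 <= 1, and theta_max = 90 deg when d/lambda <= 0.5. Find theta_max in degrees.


lambda/d - 1 = 1/0.70700 - 1 = 0.4144272
theta_max = asin(0.4144272) = 24.48 deg

24.48 deg


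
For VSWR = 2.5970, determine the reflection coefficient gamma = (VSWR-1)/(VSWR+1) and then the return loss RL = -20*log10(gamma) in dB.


gamma = (2.5970 - 1) / (2.5970 + 1) = 0.4439811
RL = -20 * log10(0.4439811) = 7.053 dB

7.053 dB


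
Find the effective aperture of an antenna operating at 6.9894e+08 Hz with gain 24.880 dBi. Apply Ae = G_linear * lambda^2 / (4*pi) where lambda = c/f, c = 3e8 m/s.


lambda = c / f = 3.0000e+08 / 6.9894e+08 = 0.4292214 m
G_linear = 10^(24.880/10) = 307.6097
Ae = G_linear * lambda^2 / (4*pi) = 307.6097 * 0.4292214^2 / (4*pi) = 4.510 m^2

4.510 m^2


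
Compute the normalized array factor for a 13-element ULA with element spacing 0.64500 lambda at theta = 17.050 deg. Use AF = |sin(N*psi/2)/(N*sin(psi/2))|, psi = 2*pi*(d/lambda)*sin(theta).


psi = 2*pi*0.64500*sin(17.050 deg) = 1.188263 rad
AF = |sin(13*1.188263/2) / (13*sin(1.188263/2))| = 0.1362

0.1362


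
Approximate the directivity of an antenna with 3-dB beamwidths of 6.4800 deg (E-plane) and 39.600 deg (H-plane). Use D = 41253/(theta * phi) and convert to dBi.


D_linear = 41253 / (6.4800 * 39.600) = 160.7627
D_dBi = 10 * log10(160.7627) = 22.06 dBi

22.06 dBi


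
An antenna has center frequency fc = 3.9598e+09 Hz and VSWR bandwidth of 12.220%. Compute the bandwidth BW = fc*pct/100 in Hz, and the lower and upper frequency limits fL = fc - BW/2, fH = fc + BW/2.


BW = 3.9598e+09 * 12.220/100 = 4.838876e+08 Hz
fL = 3.9598e+09 - 4.838876e+08/2 = 3.718e+09 Hz
fH = 3.9598e+09 + 4.838876e+08/2 = 4.202e+09 Hz

BW=4.839e+08 Hz, fL=3.718e+09 Hz, fH=4.202e+09 Hz


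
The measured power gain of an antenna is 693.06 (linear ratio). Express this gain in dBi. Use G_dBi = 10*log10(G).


G_dBi = 10 * log10(693.06) = 28.41 dBi

28.41 dBi


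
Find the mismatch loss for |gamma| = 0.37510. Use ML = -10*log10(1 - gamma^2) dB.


ML = -10 * log10(1 - 0.37510^2) = -10 * log10(0.85929999) = 0.6586 dB

0.6586 dB


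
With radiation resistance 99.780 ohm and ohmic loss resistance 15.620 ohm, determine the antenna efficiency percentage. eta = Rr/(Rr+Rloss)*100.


eta = 99.780 / (99.780 + 15.620) * 100 = 86.46%

86.46%


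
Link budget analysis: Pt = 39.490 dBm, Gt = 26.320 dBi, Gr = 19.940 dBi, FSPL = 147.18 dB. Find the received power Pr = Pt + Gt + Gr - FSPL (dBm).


Pr = 39.490 + 26.320 + 19.940 - 147.18 = -61.43 dBm

-61.43 dBm


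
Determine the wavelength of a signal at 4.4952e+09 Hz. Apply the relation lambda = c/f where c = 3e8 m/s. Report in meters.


lambda = c / f = 3.0000e+08 / 4.4952e+09 = 0.06674 m

0.06674 m


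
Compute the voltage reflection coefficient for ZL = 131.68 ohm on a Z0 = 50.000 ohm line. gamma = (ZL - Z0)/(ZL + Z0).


gamma = (131.68 - 50.000) / (131.68 + 50.000) = 0.4496

0.4496


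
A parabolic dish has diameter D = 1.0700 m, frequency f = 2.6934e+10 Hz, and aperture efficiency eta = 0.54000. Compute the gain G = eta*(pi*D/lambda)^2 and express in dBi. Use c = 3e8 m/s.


lambda = c / f = 3.0000e+08 / 2.6934e+10 = 0.01113834 m
G_linear = 0.54000 * (pi * 1.0700 / 0.01113834)^2 = 49183.58
G_dBi = 10 * log10(49183.58) = 46.92 dBi

46.92 dBi


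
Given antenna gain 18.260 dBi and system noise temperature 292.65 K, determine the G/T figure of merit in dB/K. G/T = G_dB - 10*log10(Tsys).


G/T = 18.260 - 10*log10(292.65) = 18.260 - 24.66349 = -6.403 dB/K

-6.403 dB/K


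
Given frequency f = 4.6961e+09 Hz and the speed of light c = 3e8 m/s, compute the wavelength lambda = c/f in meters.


lambda = c / f = 3.0000e+08 / 4.6961e+09 = 0.06388 m

0.06388 m


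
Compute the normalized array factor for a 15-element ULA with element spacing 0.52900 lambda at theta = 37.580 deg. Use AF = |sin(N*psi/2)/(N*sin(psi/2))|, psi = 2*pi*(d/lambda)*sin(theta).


psi = 2*pi*0.52900*sin(37.580 deg) = 2.027084 rad
AF = |sin(15*2.027084/2) / (15*sin(2.027084/2))| = 0.03799

0.03799


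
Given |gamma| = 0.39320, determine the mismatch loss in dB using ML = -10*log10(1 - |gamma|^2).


ML = -10 * log10(1 - 0.39320^2) = -10 * log10(0.84539376) = 0.7294 dB

0.7294 dB


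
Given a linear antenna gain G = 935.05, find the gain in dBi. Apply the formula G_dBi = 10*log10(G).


G_dBi = 10 * log10(935.05) = 29.71 dBi

29.71 dBi


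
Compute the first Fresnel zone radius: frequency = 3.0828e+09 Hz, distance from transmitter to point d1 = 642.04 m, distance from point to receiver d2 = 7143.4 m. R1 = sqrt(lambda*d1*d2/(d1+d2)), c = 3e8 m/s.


lambda = c / f = 3.0000e+08 / 3.0828e+09 = 0.09731413 m
R1 = sqrt(0.09731413 * 642.04 * 7143.4 / (642.04 + 7143.4)) = 7.571 m

7.571 m


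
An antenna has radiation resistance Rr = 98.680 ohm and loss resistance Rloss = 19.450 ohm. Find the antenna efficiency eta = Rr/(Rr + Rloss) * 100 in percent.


eta = 98.680 / (98.680 + 19.450) * 100 = 83.54%

83.54%


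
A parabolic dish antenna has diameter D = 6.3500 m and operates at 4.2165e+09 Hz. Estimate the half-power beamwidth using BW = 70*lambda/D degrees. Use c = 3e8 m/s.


lambda = c / f = 3.0000e+08 / 4.2165e+09 = 0.07114906 m
BW = 70 * 0.07114906 / 6.3500 = 0.7843 deg

0.7843 deg


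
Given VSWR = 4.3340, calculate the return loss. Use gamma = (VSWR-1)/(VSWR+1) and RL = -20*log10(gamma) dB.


gamma = (4.3340 - 1) / (4.3340 + 1) = 0.6250469
RL = -20 * log10(0.6250469) = 4.082 dB

4.082 dB


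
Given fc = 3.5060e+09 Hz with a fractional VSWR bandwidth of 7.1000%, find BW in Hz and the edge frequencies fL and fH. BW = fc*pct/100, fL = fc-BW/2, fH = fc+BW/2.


BW = 3.5060e+09 * 7.1000/100 = 2.489260e+08 Hz
fL = 3.5060e+09 - 2.489260e+08/2 = 3.382e+09 Hz
fH = 3.5060e+09 + 2.489260e+08/2 = 3.630e+09 Hz

BW=2.489e+08 Hz, fL=3.382e+09 Hz, fH=3.630e+09 Hz


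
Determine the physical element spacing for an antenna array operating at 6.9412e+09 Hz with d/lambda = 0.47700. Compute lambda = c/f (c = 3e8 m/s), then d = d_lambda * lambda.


lambda = c / f = 3.0000e+08 / 6.9412e+09 = 0.04322019 m
d = 0.47700 * 0.04322019 = 0.02062 m

0.02062 m


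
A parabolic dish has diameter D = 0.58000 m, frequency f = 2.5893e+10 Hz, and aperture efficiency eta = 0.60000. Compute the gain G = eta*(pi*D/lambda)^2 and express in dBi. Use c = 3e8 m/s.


lambda = c / f = 3.0000e+08 / 2.5893e+10 = 0.01158614 m
G_linear = 0.60000 * (pi * 0.58000 / 0.01158614)^2 = 14839.85
G_dBi = 10 * log10(14839.85) = 41.71 dBi

41.71 dBi


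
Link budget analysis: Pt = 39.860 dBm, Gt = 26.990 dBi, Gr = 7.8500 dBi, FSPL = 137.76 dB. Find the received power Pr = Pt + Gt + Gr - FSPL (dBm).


Pr = 39.860 + 26.990 + 7.8500 - 137.76 = -63.06 dBm

-63.06 dBm


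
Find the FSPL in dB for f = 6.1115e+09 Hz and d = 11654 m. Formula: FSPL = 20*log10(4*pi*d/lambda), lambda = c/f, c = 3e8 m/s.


lambda = c / f = 3.0000e+08 / 6.1115e+09 = 0.04908779 m
FSPL = 20 * log10(4*pi*11654/0.04908779) = 129.5 dB

129.5 dB


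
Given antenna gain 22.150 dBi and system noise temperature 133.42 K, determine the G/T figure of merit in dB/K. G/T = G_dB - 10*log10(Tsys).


G/T = 22.150 - 10*log10(133.42) = 22.150 - 21.25221 = 0.8978 dB/K

0.8978 dB/K


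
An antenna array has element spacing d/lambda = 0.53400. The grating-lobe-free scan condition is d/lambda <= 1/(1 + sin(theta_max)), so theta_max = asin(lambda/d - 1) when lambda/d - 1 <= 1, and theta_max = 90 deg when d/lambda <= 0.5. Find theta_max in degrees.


lambda/d - 1 = 1/0.53400 - 1 = 0.8726592
theta_max = asin(0.8726592) = 60.77 deg

60.77 deg


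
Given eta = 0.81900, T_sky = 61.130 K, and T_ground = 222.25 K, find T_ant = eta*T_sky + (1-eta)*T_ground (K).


T_ant = 0.81900 * 61.130 + (1 - 0.81900) * 222.25 = 90.29 K

90.29 K


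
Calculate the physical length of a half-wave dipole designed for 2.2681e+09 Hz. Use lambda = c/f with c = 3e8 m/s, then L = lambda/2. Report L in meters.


lambda = c / f = 3.0000e+08 / 2.2681e+09 = 0.1322693 m
L = lambda / 2 = 0.1322693 / 2 = 0.06613 m

0.06613 m


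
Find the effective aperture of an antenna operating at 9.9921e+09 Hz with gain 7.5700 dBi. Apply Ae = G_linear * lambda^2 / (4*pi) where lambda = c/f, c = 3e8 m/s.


lambda = c / f = 3.0000e+08 / 9.9921e+09 = 0.03002372 m
G_linear = 10^(7.5700/10) = 5.714786
Ae = G_linear * lambda^2 / (4*pi) = 5.714786 * 0.03002372^2 / (4*pi) = 4.099e-04 m^2

4.099e-04 m^2


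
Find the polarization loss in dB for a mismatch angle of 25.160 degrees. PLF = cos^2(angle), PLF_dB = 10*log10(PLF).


PLF_linear = cos^2(25.160 deg) = 0.8192496
PLF_dB = 10 * log10(0.8192496) = -0.8658 dB

-0.8658 dB


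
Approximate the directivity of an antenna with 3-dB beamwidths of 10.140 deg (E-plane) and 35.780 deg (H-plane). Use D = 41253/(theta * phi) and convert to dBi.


D_linear = 41253 / (10.140 * 35.780) = 113.7044
D_dBi = 10 * log10(113.7044) = 20.56 dBi

20.56 dBi


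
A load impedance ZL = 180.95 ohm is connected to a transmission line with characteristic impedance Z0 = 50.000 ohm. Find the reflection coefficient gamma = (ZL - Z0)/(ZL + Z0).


gamma = (180.95 - 50.000) / (180.95 + 50.000) = 0.5670

0.5670


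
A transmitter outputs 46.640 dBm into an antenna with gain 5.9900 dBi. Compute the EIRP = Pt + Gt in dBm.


EIRP = Pt + Gt = 46.640 + 5.9900 = 52.63 dBm

52.63 dBm


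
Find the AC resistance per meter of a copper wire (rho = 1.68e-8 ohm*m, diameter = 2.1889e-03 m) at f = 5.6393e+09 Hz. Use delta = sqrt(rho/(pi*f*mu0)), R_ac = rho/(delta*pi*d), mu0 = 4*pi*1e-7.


delta = sqrt(1.68e-8 / (pi * 5.6393e+09 * 4*pi*1e-7)) = 8.686847e-07 m
R_ac = 1.68e-8 / (8.686847e-07 * pi * 2.1889e-03) = 2.812 ohm/m

2.812 ohm/m


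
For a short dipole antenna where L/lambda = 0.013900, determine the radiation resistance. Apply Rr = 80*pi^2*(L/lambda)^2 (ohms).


Rr = 80 * pi^2 * (0.013900)^2 = 80 * 9.869604 * 1.932100e-04 = 0.1526 ohm

0.1526 ohm


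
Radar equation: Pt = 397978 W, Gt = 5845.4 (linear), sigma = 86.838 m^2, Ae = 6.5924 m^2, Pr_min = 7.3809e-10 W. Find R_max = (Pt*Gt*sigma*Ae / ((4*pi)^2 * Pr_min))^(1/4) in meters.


R^4 = 397978*5845.4*86.838*6.5924 / ((4*pi)^2 * 7.3809e-10) = 1.142609e+19
R_max = 1.142609e+19^0.25 = 58140 m

58140 m


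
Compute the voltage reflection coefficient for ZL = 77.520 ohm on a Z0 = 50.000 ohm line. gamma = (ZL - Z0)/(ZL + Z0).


gamma = (77.520 - 50.000) / (77.520 + 50.000) = 0.2158

0.2158


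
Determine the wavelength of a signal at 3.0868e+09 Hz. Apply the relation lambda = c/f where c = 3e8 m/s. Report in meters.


lambda = c / f = 3.0000e+08 / 3.0868e+09 = 0.09719 m

0.09719 m


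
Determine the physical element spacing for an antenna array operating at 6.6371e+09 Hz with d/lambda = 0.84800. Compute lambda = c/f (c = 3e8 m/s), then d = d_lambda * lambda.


lambda = c / f = 3.0000e+08 / 6.6371e+09 = 0.04520046 m
d = 0.84800 * 0.04520046 = 0.03833 m

0.03833 m


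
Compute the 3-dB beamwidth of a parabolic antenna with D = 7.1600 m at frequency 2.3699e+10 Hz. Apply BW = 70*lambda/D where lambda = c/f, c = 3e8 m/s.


lambda = c / f = 3.0000e+08 / 2.3699e+10 = 0.01265876 m
BW = 70 * 0.01265876 / 7.1600 = 0.1238 deg

0.1238 deg


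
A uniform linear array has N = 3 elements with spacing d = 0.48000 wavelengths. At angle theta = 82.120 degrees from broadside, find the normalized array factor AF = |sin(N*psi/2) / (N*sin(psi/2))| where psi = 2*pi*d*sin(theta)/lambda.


psi = 2*pi*0.48000*sin(82.120 deg) = 2.987451 rad
AF = |sin(3*2.987451/2) / (3*sin(2.987451/2))| = 0.3254

0.3254


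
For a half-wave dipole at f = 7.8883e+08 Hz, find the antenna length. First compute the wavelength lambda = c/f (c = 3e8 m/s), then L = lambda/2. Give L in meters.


lambda = c / f = 3.0000e+08 / 7.8883e+08 = 0.3803101 m
L = lambda / 2 = 0.3803101 / 2 = 0.1902 m

0.1902 m


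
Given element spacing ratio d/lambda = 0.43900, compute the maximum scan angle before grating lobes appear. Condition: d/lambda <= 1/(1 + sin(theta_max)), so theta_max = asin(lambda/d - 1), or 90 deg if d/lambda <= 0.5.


lambda/d - 1 = 1/0.43900 - 1 = 1.277904 >= 1
d/lambda <= 0.5, so the array can scan to endfire without grating lobes: theta_max = 90 deg

90 deg


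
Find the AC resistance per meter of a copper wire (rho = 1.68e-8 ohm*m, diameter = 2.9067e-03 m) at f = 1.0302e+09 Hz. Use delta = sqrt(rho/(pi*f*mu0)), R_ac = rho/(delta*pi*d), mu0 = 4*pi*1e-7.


delta = sqrt(1.68e-8 / (pi * 1.0302e+09 * 4*pi*1e-7)) = 2.032423e-06 m
R_ac = 1.68e-8 / (2.032423e-06 * pi * 2.9067e-03) = 0.9052 ohm/m

0.9052 ohm/m


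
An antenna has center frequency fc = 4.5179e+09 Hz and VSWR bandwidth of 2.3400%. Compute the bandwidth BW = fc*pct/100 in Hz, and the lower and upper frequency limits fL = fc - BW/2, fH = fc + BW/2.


BW = 4.5179e+09 * 2.3400/100 = 1.057189e+08 Hz
fL = 4.5179e+09 - 1.057189e+08/2 = 4.465e+09 Hz
fH = 4.5179e+09 + 1.057189e+08/2 = 4.571e+09 Hz

BW=1.057e+08 Hz, fL=4.465e+09 Hz, fH=4.571e+09 Hz


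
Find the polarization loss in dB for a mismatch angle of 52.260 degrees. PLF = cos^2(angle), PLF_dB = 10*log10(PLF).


PLF_linear = cos^2(52.260 deg) = 0.3746410
PLF_dB = 10 * log10(0.3746410) = -4.264 dB

-4.264 dB


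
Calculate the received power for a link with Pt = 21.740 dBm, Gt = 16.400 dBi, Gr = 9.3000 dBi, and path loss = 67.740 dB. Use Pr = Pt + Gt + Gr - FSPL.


Pr = 21.740 + 16.400 + 9.3000 - 67.740 = -20.30 dBm

-20.30 dBm


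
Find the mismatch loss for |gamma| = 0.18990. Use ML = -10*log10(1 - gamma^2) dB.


ML = -10 * log10(1 - 0.18990^2) = -10 * log10(0.96393799) = 0.1595 dB

0.1595 dB


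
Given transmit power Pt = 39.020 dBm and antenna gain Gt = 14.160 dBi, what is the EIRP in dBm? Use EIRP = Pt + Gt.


EIRP = Pt + Gt = 39.020 + 14.160 = 53.18 dBm

53.18 dBm


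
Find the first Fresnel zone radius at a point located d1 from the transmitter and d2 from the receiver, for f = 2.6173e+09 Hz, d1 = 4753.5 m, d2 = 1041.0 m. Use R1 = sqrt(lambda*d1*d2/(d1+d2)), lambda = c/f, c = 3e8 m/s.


lambda = c / f = 3.0000e+08 / 2.6173e+09 = 0.1146219 m
R1 = sqrt(0.1146219 * 4753.5 * 1041.0 / (4753.5 + 1041.0)) = 9.894 m

9.894 m


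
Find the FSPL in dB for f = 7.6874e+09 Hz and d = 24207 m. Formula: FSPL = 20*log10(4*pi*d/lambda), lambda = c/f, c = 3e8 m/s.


lambda = c / f = 3.0000e+08 / 7.6874e+09 = 0.03902490 m
FSPL = 20 * log10(4*pi*24207/0.03902490) = 137.8 dB

137.8 dB


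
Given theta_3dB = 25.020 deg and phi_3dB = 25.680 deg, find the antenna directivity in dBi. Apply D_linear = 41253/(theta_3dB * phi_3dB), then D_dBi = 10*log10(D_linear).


D_linear = 41253 / (25.020 * 25.680) = 64.20564
D_dBi = 10 * log10(64.20564) = 18.08 dBi

18.08 dBi


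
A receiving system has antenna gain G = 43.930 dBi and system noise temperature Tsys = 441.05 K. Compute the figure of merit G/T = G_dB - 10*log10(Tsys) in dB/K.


G/T = 43.930 - 10*log10(441.05) = 43.930 - 26.44488 = 17.49 dB/K

17.49 dB/K


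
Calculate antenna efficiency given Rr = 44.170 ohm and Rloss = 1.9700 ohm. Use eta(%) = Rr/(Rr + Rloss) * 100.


eta = 44.170 / (44.170 + 1.9700) * 100 = 95.73%

95.73%


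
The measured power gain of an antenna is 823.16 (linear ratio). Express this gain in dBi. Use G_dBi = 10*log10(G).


G_dBi = 10 * log10(823.16) = 29.15 dBi

29.15 dBi


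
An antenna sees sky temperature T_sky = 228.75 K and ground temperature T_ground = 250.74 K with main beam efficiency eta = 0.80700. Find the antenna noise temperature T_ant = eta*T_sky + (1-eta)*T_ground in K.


T_ant = 0.80700 * 228.75 + (1 - 0.80700) * 250.74 = 233.0 K

233.0 K


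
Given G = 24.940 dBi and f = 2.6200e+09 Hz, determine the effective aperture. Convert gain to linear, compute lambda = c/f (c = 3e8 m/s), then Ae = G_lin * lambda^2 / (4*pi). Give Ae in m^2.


lambda = c / f = 3.0000e+08 / 2.6200e+09 = 0.1145038 m
G_linear = 10^(24.940/10) = 311.8890
Ae = G_linear * lambda^2 / (4*pi) = 311.8890 * 0.1145038^2 / (4*pi) = 0.3254 m^2

0.3254 m^2


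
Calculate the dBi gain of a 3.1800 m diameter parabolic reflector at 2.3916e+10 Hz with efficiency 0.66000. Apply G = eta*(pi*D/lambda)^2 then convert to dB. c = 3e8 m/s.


lambda = c / f = 3.0000e+08 / 2.3916e+10 = 0.01254390 m
G_linear = 0.66000 * (pi * 3.1800 / 0.01254390)^2 = 418632.3
G_dBi = 10 * log10(418632.3) = 56.22 dBi

56.22 dBi


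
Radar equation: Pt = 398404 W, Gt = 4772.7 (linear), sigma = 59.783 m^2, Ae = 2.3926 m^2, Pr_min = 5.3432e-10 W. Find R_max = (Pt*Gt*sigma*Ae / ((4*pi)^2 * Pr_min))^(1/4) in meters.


R^4 = 398404*4772.7*59.783*2.3926 / ((4*pi)^2 * 5.3432e-10) = 3.223402e+18
R_max = 3.223402e+18^0.25 = 42372 m

42372 m


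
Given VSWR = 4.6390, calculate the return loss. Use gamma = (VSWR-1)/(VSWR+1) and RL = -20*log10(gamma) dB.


gamma = (4.6390 - 1) / (4.6390 + 1) = 0.6453272
RL = -20 * log10(0.6453272) = 3.804 dB

3.804 dB


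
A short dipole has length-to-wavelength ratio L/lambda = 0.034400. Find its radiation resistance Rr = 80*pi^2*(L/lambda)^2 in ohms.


Rr = 80 * pi^2 * (0.034400)^2 = 80 * 9.869604 * 1.183360e-03 = 0.9343 ohm

0.9343 ohm


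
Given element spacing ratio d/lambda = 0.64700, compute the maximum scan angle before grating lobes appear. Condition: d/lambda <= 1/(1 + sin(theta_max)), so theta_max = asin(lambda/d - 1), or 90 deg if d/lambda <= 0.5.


lambda/d - 1 = 1/0.64700 - 1 = 0.5455951
theta_max = asin(0.5455951) = 33.07 deg

33.07 deg


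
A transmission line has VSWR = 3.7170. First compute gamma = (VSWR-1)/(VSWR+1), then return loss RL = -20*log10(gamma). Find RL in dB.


gamma = (3.7170 - 1) / (3.7170 + 1) = 0.5760017
RL = -20 * log10(0.5760017) = 4.792 dB

4.792 dB


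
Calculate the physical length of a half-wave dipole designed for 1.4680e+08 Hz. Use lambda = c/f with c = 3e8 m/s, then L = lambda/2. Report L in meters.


lambda = c / f = 3.0000e+08 / 1.4680e+08 = 2.043597 m
L = lambda / 2 = 2.043597 / 2 = 1.022 m

1.022 m


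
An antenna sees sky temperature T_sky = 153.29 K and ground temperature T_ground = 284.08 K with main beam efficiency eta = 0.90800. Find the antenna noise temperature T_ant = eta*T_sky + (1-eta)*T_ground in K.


T_ant = 0.90800 * 153.29 + (1 - 0.90800) * 284.08 = 165.3 K

165.3 K


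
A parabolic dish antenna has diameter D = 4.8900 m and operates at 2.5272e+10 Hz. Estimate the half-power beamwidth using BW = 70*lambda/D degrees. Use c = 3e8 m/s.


lambda = c / f = 3.0000e+08 / 2.5272e+10 = 0.01187085 m
BW = 70 * 0.01187085 / 4.8900 = 0.1699 deg

0.1699 deg


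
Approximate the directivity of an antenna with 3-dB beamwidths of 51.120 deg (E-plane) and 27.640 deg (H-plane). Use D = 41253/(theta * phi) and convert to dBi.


D_linear = 41253 / (51.120 * 27.640) = 29.19622
D_dBi = 10 * log10(29.19622) = 14.65 dBi

14.65 dBi


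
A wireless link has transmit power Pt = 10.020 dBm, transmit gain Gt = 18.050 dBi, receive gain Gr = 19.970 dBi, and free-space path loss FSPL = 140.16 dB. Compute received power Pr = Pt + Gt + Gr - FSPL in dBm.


Pr = 10.020 + 18.050 + 19.970 - 140.16 = -92.12 dBm

-92.12 dBm


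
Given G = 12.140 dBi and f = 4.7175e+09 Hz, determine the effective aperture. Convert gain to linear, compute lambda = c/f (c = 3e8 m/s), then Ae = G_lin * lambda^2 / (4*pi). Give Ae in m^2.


lambda = c / f = 3.0000e+08 / 4.7175e+09 = 0.06359300 m
G_linear = 10^(12.140/10) = 16.36817
Ae = G_linear * lambda^2 / (4*pi) = 16.36817 * 0.06359300^2 / (4*pi) = 5.268e-03 m^2

5.268e-03 m^2


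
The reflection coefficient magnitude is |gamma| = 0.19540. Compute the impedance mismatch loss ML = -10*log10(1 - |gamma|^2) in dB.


ML = -10 * log10(1 - 0.19540^2) = -10 * log10(0.96181884) = 0.1691 dB

0.1691 dB


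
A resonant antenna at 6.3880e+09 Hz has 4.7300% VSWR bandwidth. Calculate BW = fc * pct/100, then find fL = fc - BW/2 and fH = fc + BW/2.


BW = 6.3880e+09 * 4.7300/100 = 3.021524e+08 Hz
fL = 6.3880e+09 - 3.021524e+08/2 = 6.237e+09 Hz
fH = 6.3880e+09 + 3.021524e+08/2 = 6.539e+09 Hz

BW=3.022e+08 Hz, fL=6.237e+09 Hz, fH=6.539e+09 Hz


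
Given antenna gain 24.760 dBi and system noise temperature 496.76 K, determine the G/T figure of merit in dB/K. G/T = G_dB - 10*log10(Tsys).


G/T = 24.760 - 10*log10(496.76) = 24.760 - 26.96147 = -2.201 dB/K

-2.201 dB/K


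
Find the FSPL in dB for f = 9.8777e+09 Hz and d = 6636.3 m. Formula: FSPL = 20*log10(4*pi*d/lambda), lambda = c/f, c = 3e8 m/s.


lambda = c / f = 3.0000e+08 / 9.8777e+09 = 0.03037144 m
FSPL = 20 * log10(4*pi*6636.3/0.03037144) = 128.8 dB

128.8 dB


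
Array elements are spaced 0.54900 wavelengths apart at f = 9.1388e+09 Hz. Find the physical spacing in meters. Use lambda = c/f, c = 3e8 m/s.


lambda = c / f = 3.0000e+08 / 9.1388e+09 = 0.03282707 m
d = 0.54900 * 0.03282707 = 0.01802 m

0.01802 m


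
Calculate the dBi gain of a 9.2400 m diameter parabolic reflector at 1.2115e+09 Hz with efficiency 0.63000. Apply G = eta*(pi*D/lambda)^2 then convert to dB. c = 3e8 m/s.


lambda = c / f = 3.0000e+08 / 1.2115e+09 = 0.2476269 m
G_linear = 0.63000 * (pi * 9.2400 / 0.2476269)^2 = 8657.422
G_dBi = 10 * log10(8657.422) = 39.37 dBi

39.37 dBi


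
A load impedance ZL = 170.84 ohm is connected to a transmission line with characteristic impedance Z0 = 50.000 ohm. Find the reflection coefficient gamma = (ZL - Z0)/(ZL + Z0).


gamma = (170.84 - 50.000) / (170.84 + 50.000) = 0.5472

0.5472


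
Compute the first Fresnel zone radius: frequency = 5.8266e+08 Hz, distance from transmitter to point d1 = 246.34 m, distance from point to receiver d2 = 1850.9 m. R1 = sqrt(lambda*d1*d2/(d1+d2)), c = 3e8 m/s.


lambda = c / f = 3.0000e+08 / 5.8266e+08 = 0.5148800 m
R1 = sqrt(0.5148800 * 246.34 * 1850.9 / (246.34 + 1850.9)) = 10.58 m

10.58 m


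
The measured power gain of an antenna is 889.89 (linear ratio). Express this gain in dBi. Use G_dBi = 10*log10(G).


G_dBi = 10 * log10(889.89) = 29.49 dBi

29.49 dBi


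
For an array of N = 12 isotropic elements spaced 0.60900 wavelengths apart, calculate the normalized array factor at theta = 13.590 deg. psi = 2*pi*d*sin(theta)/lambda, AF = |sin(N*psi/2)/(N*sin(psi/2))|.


psi = 2*pi*0.60900*sin(13.590 deg) = 0.8991127 rad
AF = |sin(12*0.8991127/2) / (12*sin(0.8991127/2))| = 0.1488

0.1488


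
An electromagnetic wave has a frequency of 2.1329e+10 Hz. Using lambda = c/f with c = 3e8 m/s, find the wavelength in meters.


lambda = c / f = 3.0000e+08 / 2.1329e+10 = 0.01407 m

0.01407 m


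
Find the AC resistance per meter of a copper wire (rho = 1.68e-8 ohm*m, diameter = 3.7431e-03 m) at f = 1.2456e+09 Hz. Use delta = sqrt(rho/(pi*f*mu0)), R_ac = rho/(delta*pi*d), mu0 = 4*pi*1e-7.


delta = sqrt(1.68e-8 / (pi * 1.2456e+09 * 4*pi*1e-7)) = 1.848355e-06 m
R_ac = 1.68e-8 / (1.848355e-06 * pi * 3.7431e-03) = 0.7729 ohm/m

0.7729 ohm/m


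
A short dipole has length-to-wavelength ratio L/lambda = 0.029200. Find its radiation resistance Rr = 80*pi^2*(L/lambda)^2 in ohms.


Rr = 80 * pi^2 * (0.029200)^2 = 80 * 9.869604 * 8.526400e-04 = 0.6732 ohm

0.6732 ohm


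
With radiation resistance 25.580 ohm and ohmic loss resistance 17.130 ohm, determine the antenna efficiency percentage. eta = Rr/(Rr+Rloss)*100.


eta = 25.580 / (25.580 + 17.130) * 100 = 59.89%

59.89%


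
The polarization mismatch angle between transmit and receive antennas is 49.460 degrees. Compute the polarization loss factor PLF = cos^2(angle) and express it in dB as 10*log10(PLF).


PLF_linear = cos^2(49.460 deg) = 0.4224724
PLF_dB = 10 * log10(0.4224724) = -3.742 dB

-3.742 dB


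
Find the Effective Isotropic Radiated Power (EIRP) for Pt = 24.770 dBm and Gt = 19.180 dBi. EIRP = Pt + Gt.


EIRP = Pt + Gt = 24.770 + 19.180 = 43.95 dBm

43.95 dBm


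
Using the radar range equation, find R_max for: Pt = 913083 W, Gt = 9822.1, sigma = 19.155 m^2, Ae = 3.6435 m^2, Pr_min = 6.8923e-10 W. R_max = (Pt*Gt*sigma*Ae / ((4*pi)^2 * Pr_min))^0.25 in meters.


R^4 = 913083*9822.1*19.155*3.6435 / ((4*pi)^2 * 6.8923e-10) = 5.750845e+18
R_max = 5.750845e+18^0.25 = 48970 m

48970 m


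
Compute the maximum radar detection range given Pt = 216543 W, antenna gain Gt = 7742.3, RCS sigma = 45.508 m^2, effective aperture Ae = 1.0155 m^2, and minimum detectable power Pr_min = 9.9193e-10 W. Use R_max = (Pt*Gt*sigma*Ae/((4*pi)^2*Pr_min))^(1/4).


R^4 = 216543*7742.3*45.508*1.0155 / ((4*pi)^2 * 9.9193e-10) = 4.946307e+17
R_max = 4.946307e+17^0.25 = 26520 m

26520 m


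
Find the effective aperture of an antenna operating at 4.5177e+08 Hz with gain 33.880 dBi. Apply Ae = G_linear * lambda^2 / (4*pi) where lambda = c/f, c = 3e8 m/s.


lambda = c / f = 3.0000e+08 / 4.5177e+08 = 0.6640547 m
G_linear = 10^(33.880/10) = 2443.431
Ae = G_linear * lambda^2 / (4*pi) = 2443.431 * 0.6640547^2 / (4*pi) = 85.74 m^2

85.74 m^2


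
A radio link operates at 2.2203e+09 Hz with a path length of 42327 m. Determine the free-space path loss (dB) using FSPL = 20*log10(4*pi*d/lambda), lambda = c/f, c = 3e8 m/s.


lambda = c / f = 3.0000e+08 / 2.2203e+09 = 0.1351169 m
FSPL = 20 * log10(4*pi*42327/0.1351169) = 131.9 dB

131.9 dB


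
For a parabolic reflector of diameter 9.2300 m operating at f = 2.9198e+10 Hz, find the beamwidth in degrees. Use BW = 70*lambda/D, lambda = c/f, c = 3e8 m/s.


lambda = c / f = 3.0000e+08 / 2.9198e+10 = 0.01027468 m
BW = 70 * 0.01027468 / 9.2300 = 0.07792 deg

0.07792 deg


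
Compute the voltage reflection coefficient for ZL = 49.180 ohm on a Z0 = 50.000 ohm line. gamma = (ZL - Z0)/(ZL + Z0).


gamma = (49.180 - 50.000) / (49.180 + 50.000) = -8.268e-03

-8.268e-03


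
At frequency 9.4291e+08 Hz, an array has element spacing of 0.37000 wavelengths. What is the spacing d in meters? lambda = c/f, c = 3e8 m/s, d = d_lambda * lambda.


lambda = c / f = 3.0000e+08 / 9.4291e+08 = 0.3181640 m
d = 0.37000 * 0.3181640 = 0.1177 m

0.1177 m


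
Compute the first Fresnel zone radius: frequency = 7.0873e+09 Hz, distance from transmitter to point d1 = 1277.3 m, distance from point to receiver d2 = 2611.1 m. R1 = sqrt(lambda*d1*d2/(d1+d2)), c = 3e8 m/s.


lambda = c / f = 3.0000e+08 / 7.0873e+09 = 0.04232924 m
R1 = sqrt(0.04232924 * 1277.3 * 2611.1 / (1277.3 + 2611.1)) = 6.025 m

6.025 m


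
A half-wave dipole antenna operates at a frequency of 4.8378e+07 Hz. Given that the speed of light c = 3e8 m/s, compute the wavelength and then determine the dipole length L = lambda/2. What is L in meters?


lambda = c / f = 3.0000e+08 / 4.8378e+07 = 6.201166 m
L = lambda / 2 = 6.201166 / 2 = 3.101 m

3.101 m


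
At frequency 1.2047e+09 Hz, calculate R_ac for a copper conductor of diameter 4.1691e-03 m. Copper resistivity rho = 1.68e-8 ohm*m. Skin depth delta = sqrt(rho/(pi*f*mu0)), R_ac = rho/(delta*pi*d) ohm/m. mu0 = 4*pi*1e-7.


delta = sqrt(1.68e-8 / (pi * 1.2047e+09 * 4*pi*1e-7)) = 1.879470e-06 m
R_ac = 1.68e-8 / (1.879470e-06 * pi * 4.1691e-03) = 0.6825 ohm/m

0.6825 ohm/m


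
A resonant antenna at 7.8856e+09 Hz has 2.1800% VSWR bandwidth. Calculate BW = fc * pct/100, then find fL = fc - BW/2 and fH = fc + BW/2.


BW = 7.8856e+09 * 2.1800/100 = 1.719061e+08 Hz
fL = 7.8856e+09 - 1.719061e+08/2 = 7.800e+09 Hz
fH = 7.8856e+09 + 1.719061e+08/2 = 7.972e+09 Hz

BW=1.719e+08 Hz, fL=7.800e+09 Hz, fH=7.972e+09 Hz


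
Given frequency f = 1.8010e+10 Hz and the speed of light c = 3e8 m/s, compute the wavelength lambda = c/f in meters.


lambda = c / f = 3.0000e+08 / 1.8010e+10 = 0.01666 m

0.01666 m


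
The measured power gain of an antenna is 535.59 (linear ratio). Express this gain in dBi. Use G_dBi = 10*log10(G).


G_dBi = 10 * log10(535.59) = 27.29 dBi

27.29 dBi


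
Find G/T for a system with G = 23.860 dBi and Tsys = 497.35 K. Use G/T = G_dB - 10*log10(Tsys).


G/T = 23.860 - 10*log10(497.35) = 23.860 - 26.96662 = -3.107 dB/K

-3.107 dB/K
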